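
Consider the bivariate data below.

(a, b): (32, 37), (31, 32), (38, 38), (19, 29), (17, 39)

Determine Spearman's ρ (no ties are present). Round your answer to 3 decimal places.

0.000

Rank a: 4, 3, 5, 2, 1
Rank b: 3, 2, 4, 1, 5
d = rank(a) − rank(b): 1, 1, 1, 1, -4; Σd² = 20
ρ = 1 − 6Σd² / [n(n²−1)] = 1 − 6×20 / (5×24) = 1 − 120/120 ≈ 0.000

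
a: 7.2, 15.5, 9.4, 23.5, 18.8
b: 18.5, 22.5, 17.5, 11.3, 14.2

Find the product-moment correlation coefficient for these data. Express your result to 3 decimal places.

-0.621

n = 5, Σa = 74.4, Σb = 84, Σa² = 1286.14, Σb² = 1484.08, Σab = 1178.96
nΣab − ΣaΣb = 5894.8 − 6249.6 = -354.8
nΣa² − (Σa)² = 6430.7 − 5535.36 = 895.34; nΣb² − (Σb)² = 7420.4 − 7056 = 364.4
r = -354.8 / √(895.34 × 364.4) = -354.8 / 571.1934 ≈ -0.621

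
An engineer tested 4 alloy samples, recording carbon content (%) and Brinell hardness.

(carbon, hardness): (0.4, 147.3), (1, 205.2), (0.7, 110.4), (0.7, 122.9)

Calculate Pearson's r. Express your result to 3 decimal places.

0.562

n = 4, Σx = 2.8, Σy = 585.8, Σx² = 2.14, Σy² = 91096.9, Σxy = 427.43
nΣxy − ΣxΣy = 1709.72 − 1640.24 = 69.48
nΣx² − (Σx)² = 8.56 − 7.84 = 0.72; nΣy² − (Σy)² = 364387.6 − 343161.64 = 21225.96
r = 69.48 / √(0.72 × 21225.96) = 69.48 / 123.6232 ≈ 0.562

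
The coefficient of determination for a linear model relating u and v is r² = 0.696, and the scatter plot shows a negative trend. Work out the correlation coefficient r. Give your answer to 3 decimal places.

|r| = √0.696 = 0.834
The association is negative, so r = −0.834.

-0.834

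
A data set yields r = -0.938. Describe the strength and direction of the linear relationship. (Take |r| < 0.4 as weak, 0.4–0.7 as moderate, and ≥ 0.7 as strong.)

r = -0.938 < 0 so the relationship is negative.
|r| = 0.938, which falls in the strong range.

strong negative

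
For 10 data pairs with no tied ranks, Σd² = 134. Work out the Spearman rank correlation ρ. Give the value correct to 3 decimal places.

ρ = 1 − 6Σd² / [n(n²−1)] = 1 − 6×134 / (10×99)
  = 1 − 804/990 = 1 − 0.8121 ≈ 0.188

0.188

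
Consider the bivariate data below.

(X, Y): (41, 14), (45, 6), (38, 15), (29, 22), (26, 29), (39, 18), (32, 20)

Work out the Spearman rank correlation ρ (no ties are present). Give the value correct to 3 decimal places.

Rank X: 6, 7, 4, 2, 1, 5, 3
Rank Y: 2, 1, 3, 6, 7, 4, 5
d = rank(X) − rank(Y): 4, 6, 1, -4, -6, 1, -2; Σd² = 110
ρ = 1 − 6Σd² / [n(n²−1)] = 1 − 6×110 / (7×48) = 1 − 660/336 ≈ -0.964

-0.964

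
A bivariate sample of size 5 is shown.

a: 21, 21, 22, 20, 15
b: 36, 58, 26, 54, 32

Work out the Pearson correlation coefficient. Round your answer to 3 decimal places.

0.175

n = 5, Σa = 99, Σb = 206, Σa² = 1991, Σb² = 9276, Σab = 4106
nΣab − ΣaΣb = 20530 − 20394 = 136
nΣa² − (Σa)² = 9955 − 9801 = 154; nΣb² − (Σb)² = 46380 − 42436 = 3944
r = 136 / √(154 × 3944) = 136 / 779.3433 ≈ 0.175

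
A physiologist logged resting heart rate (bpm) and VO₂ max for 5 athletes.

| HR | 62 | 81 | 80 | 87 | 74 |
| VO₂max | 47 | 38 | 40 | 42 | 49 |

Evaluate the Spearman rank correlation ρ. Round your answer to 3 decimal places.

Rank HR: 1, 4, 3, 5, 2
Rank VO₂max: 4, 1, 2, 3, 5
d = rank(HR) − rank(VO₂max): -3, 3, 1, 2, -3; Σd² = 32
ρ = 1 − 6Σd² / [n(n²−1)] = 1 − 6×32 / (5×24) = 1 − 192/120 ≈ -0.600

-0.600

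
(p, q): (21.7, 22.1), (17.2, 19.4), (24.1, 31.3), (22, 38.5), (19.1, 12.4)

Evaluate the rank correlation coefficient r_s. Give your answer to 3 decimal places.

Rank p: 3, 1, 5, 4, 2
Rank q: 3, 2, 4, 5, 1
d = rank(p) − rank(q): 0, -1, 1, -1, 1; Σd² = 4
ρ = 1 − 6Σd² / [n(n²−1)] = 1 − 6×4 / (5×24) = 1 − 24/120 ≈ 0.800

0.800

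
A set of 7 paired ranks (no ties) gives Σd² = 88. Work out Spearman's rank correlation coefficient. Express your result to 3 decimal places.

-0.571

ρ = 1 − 6Σd² / [n(n²−1)] = 1 − 6×88 / (7×48)
  = 1 − 528/336 = 1 − 1.5714 ≈ -0.571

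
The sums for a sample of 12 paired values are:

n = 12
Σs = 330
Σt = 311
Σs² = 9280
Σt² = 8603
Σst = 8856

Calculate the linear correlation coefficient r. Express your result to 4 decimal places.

r = (nΣst − ΣsΣt) / √[(nΣs² − (Σs)²)(nΣt² − (Σt)²)]
Numerator: 12×8856 − 330×311 = 3642
Denominator: √[(111360 − 108900)(103236 − 96721)] = √[2460 × 6515] = 4003.3611
r = 3642 / 4003.3611 ≈ 0.9097

0.9097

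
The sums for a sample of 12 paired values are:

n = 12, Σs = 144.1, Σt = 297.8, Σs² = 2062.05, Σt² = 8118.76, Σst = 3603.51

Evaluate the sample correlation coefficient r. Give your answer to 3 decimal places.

0.056

r = (nΣst − ΣsΣt) / √[(nΣs² − (Σs)²)(nΣt² − (Σt)²)]
Numerator: 12×3603.51 − 144.1×297.8 = 329.14
Denominator: √[(24744.6 − 20764.81)(97425.12 − 88684.84)] = √[3979.79 × 8740.28] = 5897.8368
r = 329.14 / 5897.8368 ≈ 0.056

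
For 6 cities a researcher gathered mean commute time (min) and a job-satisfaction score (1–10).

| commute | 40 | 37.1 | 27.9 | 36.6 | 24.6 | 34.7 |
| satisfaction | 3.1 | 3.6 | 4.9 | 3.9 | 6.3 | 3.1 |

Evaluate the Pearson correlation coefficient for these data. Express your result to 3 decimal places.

-0.923

n = 6, Σx = 200.9, Σy = 24.9, Σx² = 6903.63, Σy² = 111.09, Σxy = 799.56
nΣxy − ΣxΣy = 4797.36 − 5002.41 = -205.05
nΣx² − (Σx)² = 41421.78 − 40360.81 = 1060.97; nΣy² − (Σy)² = 666.54 − 620.01 = 46.53
r = -205.05 / √(1060.97 × 46.53) = -205.05 / 222.1867 ≈ -0.923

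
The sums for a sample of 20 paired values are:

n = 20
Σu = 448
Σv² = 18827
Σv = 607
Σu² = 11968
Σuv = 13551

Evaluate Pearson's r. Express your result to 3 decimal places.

r = (nΣuv − ΣuΣv) / √[(nΣu² − (Σu)²)(nΣv² − (Σv)²)]
Numerator: 20×13551 − 448×607 = -916
Denominator: √[(239360 − 200704)(376540 − 368449)] = √[38656 × 8091] = 17685.1830
r = -916 / 17685.1830 ≈ -0.052

-0.052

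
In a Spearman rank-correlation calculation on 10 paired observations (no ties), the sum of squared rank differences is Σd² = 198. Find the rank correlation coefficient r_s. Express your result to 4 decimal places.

ρ = 1 − 6Σd² / [n(n²−1)] = 1 − 6×198 / (10×99)
  = 1 − 1188/990 = 1 − 1.20000 ≈ -0.2000

-0.2000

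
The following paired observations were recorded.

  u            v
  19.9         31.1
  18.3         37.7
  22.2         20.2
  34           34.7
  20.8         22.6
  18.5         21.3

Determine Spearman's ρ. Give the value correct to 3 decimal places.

-0.257

Rank u: 3, 1, 5, 6, 4, 2
Rank v: 4, 6, 1, 5, 3, 2
d = rank(u) − rank(v): -1, -5, 4, 1, 1, 0; Σd² = 44
ρ = 1 − 6Σd² / [n(n²−1)] = 1 − 6×44 / (6×35) = 1 − 264/210 ≈ -0.257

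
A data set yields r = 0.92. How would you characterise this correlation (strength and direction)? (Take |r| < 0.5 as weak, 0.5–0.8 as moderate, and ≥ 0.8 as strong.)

r = 0.92 > 0 so the relationship is positive.
|r| = 0.92, which falls in the strong range.

strong positive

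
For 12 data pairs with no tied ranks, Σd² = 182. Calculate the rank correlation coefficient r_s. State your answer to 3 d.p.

ρ = 1 − 6Σd² / [n(n²−1)] = 1 − 6×182 / (12×143)
  = 1 − 1092/1716 = 1 − 0.6364 ≈ 0.364

0.364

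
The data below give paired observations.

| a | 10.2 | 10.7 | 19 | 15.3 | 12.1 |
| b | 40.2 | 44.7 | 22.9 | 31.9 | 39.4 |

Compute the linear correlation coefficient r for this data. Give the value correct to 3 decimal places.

n = 5, Σa = 67.3, Σb = 179.1, Σa² = 960.03, Σb² = 6708.51, Σab = 2288.24
nΣab − ΣaΣb = 11441.2 − 12053.43 = -612.23
nΣa² − (Σa)² = 4800.15 − 4529.29 = 270.86; nΣb² − (Σb)² = 33542.55 − 32076.81 = 1465.74
r = -612.23 / √(270.86 × 1465.74) = -612.23 / 630.0876 ≈ -0.972

-0.972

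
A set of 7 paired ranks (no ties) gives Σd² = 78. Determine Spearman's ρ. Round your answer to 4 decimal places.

ρ = 1 − 6Σd² / [n(n²−1)] = 1 − 6×78 / (7×48)
  = 1 − 468/336 = 1 − 1.39286 ≈ -0.3929

-0.3929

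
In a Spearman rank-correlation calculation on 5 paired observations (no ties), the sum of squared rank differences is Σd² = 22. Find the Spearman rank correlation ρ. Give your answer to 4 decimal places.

-0.1000

ρ = 1 − 6Σd² / [n(n²−1)] = 1 − 6×22 / (5×24)
  = 1 − 132/120 = 1 − 1.10000 ≈ -0.1000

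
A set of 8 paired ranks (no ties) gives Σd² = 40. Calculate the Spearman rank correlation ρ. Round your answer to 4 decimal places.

ρ = 1 − 6Σd² / [n(n²−1)] = 1 − 6×40 / (8×63)
  = 1 − 240/504 = 1 − 0.47619 ≈ 0.5238

0.5238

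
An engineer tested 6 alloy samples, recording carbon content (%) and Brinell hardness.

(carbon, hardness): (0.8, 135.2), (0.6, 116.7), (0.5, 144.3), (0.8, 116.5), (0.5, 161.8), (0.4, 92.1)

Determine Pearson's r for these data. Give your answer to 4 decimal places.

0.0638

n = 6, Σx = 3.6, Σy = 766.6, Σx² = 2.3, Σy² = 100954.32, Σxy = 461.27
nΣxy − ΣxΣy = 2767.62 − 2759.76 = 7.86
nΣx² − (Σx)² = 13.8 − 12.96 = 0.84; nΣy² − (Σy)² = 605725.92 − 587675.56 = 18050.36
r = 7.86 / √(0.84 × 18050.36) = 7.86 / 123.1353 ≈ 0.0638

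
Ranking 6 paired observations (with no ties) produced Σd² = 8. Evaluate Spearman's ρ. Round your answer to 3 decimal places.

0.771

ρ = 1 − 6Σd² / [n(n²−1)] = 1 − 6×8 / (6×35)
  = 1 − 48/210 = 1 − 0.2286 ≈ 0.771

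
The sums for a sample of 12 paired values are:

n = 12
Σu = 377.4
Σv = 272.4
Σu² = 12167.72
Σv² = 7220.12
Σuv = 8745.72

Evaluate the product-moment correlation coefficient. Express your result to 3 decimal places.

r = (nΣuv − ΣuΣv) / √[(nΣu² − (Σu)²)(nΣv² − (Σv)²)]
Numerator: 12×8745.72 − 377.4×272.4 = 2144.88
Denominator: √[(146012.64 − 142430.76)(86641.44 − 74201.76)] = √[3581.88 × 12439.68] = 6675.1360
r = 2144.88 / 6675.1360 ≈ 0.321

0.321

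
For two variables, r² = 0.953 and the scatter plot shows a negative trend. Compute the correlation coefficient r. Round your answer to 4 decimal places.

|r| = √0.953 = 0.9762
The association is negative, so r = −0.9762.

-0.9762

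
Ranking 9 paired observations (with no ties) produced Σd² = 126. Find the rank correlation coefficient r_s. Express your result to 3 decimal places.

-0.050

ρ = 1 − 6Σd² / [n(n²−1)] = 1 − 6×126 / (9×80)
  = 1 − 756/720 = 1 − 1.0500 ≈ -0.050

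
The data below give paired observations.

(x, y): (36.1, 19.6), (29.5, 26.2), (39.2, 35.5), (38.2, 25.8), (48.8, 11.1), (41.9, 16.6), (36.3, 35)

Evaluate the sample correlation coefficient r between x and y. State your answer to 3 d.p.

-0.568

n = 7, Σx = 270, Σy = 169.8, Σx² = 10624.08, Σy² = 4620.26, Σxy = 6365.34
nΣxy − ΣxΣy = 44557.38 − 45846 = -1288.62
nΣx² − (Σx)² = 74368.56 − 72900 = 1468.56; nΣy² − (Σy)² = 32341.82 − 28832.04 = 3509.78
r = -1288.62 / √(1468.56 × 3509.78) = -1288.62 / 2270.3133 ≈ -0.568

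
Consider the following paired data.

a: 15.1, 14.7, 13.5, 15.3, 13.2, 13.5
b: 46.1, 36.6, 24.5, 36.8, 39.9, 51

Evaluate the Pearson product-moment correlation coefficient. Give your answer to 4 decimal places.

0.0858

n = 6, Σa = 85.3, Σb = 234.9, Σa² = 1216.93, Σb² = 9612.27, Σab = 3343.1
nΣab − ΣaΣb = 20058.6 − 20036.97 = 21.63
nΣa² − (Σa)² = 7301.58 − 7276.09 = 25.49; nΣb² − (Σb)² = 57673.62 − 55178.01 = 2495.61
r = 21.63 / √(25.49 × 2495.61) = 21.63 / 252.2164 ≈ 0.0858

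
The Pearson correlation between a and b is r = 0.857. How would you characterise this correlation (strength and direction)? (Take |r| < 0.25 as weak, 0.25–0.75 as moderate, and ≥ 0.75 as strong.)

strong positive

r = 0.857 > 0 so the relationship is positive.
|r| = 0.857, which falls in the strong range.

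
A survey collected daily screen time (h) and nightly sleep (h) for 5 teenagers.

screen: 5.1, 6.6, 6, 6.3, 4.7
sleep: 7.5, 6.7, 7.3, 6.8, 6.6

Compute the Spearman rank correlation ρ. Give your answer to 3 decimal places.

Rank screen: 2, 5, 3, 4, 1
Rank sleep: 5, 2, 4, 3, 1
d = rank(screen) − rank(sleep): -3, 3, -1, 1, 0; Σd² = 20
ρ = 1 − 6Σd² / [n(n²−1)] = 1 − 6×20 / (5×24) = 1 − 120/120 ≈ 0.000

0.000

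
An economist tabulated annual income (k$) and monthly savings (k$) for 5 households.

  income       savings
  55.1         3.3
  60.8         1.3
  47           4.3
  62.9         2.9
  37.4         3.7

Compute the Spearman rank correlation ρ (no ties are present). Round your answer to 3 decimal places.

Rank income: 3, 4, 2, 5, 1
Rank savings: 3, 1, 5, 2, 4
d = rank(income) − rank(savings): 0, 3, -3, 3, -3; Σd² = 36
ρ = 1 − 6Σd² / [n(n²−1)] = 1 − 6×36 / (5×24) = 1 − 216/120 ≈ -0.800

-0.800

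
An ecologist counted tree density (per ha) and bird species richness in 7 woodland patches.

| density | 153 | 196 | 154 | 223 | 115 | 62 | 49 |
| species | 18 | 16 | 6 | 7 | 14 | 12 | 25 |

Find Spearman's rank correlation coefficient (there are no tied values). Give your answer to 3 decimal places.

-0.500

Rank density: 4, 6, 5, 7, 3, 2, 1
Rank species: 6, 5, 1, 2, 4, 3, 7
d = rank(density) − rank(species): -2, 1, 4, 5, -1, -1, -6; Σd² = 84
ρ = 1 − 6Σd² / [n(n²−1)] = 1 − 6×84 / (7×48) = 1 − 504/336 ≈ -0.500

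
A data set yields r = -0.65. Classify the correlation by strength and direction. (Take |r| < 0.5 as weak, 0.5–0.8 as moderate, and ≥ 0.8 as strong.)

r = -0.65 < 0 so the relationship is negative.
|r| = 0.65, which falls in the moderate range.

moderate negative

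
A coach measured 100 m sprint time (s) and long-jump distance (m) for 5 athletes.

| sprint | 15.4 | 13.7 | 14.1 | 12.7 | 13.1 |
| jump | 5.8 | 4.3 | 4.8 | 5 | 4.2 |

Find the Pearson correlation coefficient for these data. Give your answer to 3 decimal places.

0.690

n = 5, Σx = 69, Σy = 24.1, Σx² = 956.56, Σy² = 117.81, Σxy = 334.43
nΣxy − ΣxΣy = 1672.15 − 1662.9 = 9.25
nΣx² − (Σx)² = 4782.8 − 4761 = 21.8; nΣy² − (Σy)² = 589.05 − 580.81 = 8.24
r = 9.25 / √(21.8 × 8.24) = 9.25 / 13.4027 ≈ 0.690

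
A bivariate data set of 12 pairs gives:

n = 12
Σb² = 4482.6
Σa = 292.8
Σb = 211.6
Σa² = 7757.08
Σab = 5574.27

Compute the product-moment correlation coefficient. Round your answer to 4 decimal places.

r = (nΣab − ΣaΣb) / √[(nΣa² − (Σa)²)(nΣb² − (Σb)²)]
Numerator: 12×5574.27 − 292.8×211.6 = 4934.76
Denominator: √[(93084.96 − 85731.84)(53791.2 − 44774.56)] = √[7353.12 × 9016.64] = 8142.5080
r = 4934.76 / 8142.5080 ≈ 0.6060

0.6060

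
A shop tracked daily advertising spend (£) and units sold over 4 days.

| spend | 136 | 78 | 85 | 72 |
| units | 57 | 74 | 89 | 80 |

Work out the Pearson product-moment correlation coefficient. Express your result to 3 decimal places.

n = 4, Σx = 371, Σy = 300, Σx² = 36989, Σy² = 23046, Σxy = 26849
nΣxy − ΣxΣy = 107396 − 111300 = -3904
nΣx² − (Σx)² = 147956 − 137641 = 10315; nΣy² − (Σy)² = 92184 − 90000 = 2184
r = -3904 / √(10315 × 2184) = -3904 / 4746.3628 ≈ -0.823

-0.823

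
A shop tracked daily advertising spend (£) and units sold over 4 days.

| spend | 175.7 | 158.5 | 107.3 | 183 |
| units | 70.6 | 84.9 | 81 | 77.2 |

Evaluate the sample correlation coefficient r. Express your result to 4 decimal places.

-0.4753

n = 4, Σx = 624.5, Σy = 313.7, Σx² = 100995.03, Σy² = 24713.21, Σxy = 48679.97
nΣxy − ΣxΣy = 194719.88 − 195905.65 = -1185.77
nΣx² − (Σx)² = 403980.12 − 390000.25 = 13979.87; nΣy² − (Σy)² = 98852.84 − 98407.69 = 445.15
r = -1185.77 / √(13979.87 × 445.15) = -1185.77 / 2494.6220 ≈ -0.4753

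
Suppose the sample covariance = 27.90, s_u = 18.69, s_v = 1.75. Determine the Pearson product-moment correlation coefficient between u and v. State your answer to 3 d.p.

0.853

r = Cov(u,v) / (s_u · s_v) = 27.90 / (18.69 × 1.75)
  = 27.90 / 32.7075 ≈ 0.853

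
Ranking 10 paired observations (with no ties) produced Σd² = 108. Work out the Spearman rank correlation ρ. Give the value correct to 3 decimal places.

ρ = 1 − 6Σd² / [n(n²−1)] = 1 − 6×108 / (10×99)
  = 1 − 648/990 = 1 − 0.6545 ≈ 0.345

0.345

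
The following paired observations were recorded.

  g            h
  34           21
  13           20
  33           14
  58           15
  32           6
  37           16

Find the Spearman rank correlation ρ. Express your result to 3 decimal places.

0.086

Rank g: 4, 1, 3, 6, 2, 5
Rank h: 6, 5, 2, 3, 1, 4
d = rank(g) − rank(h): -2, -4, 1, 3, 1, 1; Σd² = 32
ρ = 1 − 6Σd² / [n(n²−1)] = 1 − 6×32 / (6×35) = 1 − 192/210 ≈ 0.086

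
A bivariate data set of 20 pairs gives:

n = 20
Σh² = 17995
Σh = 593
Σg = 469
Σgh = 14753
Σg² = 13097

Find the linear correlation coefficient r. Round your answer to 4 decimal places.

0.9104

r = (nΣgh − ΣgΣh) / √[(nΣg² − (Σg)²)(nΣh² − (Σh)²)]
Numerator: 20×14753 − 469×593 = 16943
Denominator: √[(261940 − 219961)(359900 − 351649)] = √[41979 × 8251] = 18610.9841
r = 16943 / 18610.9841 ≈ 0.9104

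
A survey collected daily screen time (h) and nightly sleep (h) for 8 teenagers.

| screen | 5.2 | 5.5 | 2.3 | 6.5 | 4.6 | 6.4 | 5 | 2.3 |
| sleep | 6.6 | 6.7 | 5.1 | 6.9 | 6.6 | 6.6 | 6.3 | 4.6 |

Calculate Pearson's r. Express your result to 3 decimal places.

0.934

n = 8, Σx = 37.8, Σy = 49.4, Σx² = 197.24, Σy² = 310.04, Σxy = 242.43
nΣxy − ΣxΣy = 1939.44 − 1867.32 = 72.12
nΣx² − (Σx)² = 1577.92 − 1428.84 = 149.08; nΣy² − (Σy)² = 2480.32 − 2440.36 = 39.96
r = 72.12 / √(149.08 × 39.96) = 72.12 / 77.1831 ≈ 0.934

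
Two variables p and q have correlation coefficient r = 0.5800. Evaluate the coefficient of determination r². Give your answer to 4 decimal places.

r² = (0.5800)² = 0.3364

0.3364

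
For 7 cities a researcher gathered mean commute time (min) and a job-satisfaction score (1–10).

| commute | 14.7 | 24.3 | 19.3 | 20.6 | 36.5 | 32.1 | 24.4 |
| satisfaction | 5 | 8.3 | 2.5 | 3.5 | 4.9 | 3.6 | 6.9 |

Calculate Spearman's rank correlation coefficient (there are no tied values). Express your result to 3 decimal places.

0.179

Rank commute: 1, 4, 2, 3, 7, 6, 5
Rank satisfaction: 5, 7, 1, 2, 4, 3, 6
d = rank(commute) − rank(satisfaction): -4, -3, 1, 1, 3, 3, -1; Σd² = 46
ρ = 1 − 6Σd² / [n(n²−1)] = 1 − 6×46 / (7×48) = 1 − 276/336 ≈ 0.179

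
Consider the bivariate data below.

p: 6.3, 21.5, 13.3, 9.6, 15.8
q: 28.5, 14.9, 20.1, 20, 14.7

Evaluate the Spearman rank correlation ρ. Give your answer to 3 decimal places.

-0.800

Rank p: 1, 5, 3, 2, 4
Rank q: 5, 2, 4, 3, 1
d = rank(p) − rank(q): -4, 3, -1, -1, 3; Σd² = 36
ρ = 1 − 6Σd² / [n(n²−1)] = 1 − 6×36 / (5×24) = 1 − 216/120 ≈ -0.800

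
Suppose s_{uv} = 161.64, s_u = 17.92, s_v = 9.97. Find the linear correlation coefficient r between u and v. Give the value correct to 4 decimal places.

r = Cov(u,v) / (s_u · s_v) = 161.64 / (17.92 × 9.97)
  = 161.64 / 178.6624 ≈ 0.9047

0.9047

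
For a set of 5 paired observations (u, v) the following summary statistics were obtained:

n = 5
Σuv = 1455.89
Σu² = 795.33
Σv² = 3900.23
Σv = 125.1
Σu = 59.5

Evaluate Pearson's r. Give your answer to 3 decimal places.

r = (nΣuv − ΣuΣv) / √[(nΣu² − (Σu)²)(nΣv² − (Σv)²)]
Numerator: 5×1455.89 − 59.5×125.1 = -164
Denominator: √[(3976.65 − 3540.25)(19501.15 − 15650.01)] = √[436.4 × 3851.14] = 1296.3940
r = -164 / 1296.3940 ≈ -0.127

-0.127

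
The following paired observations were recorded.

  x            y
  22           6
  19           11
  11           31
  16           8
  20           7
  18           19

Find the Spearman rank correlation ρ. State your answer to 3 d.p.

Rank x: 6, 4, 1, 2, 5, 3
Rank y: 1, 4, 6, 3, 2, 5
d = rank(x) − rank(y): 5, 0, -5, -1, 3, -2; Σd² = 64
ρ = 1 − 6Σd² / [n(n²−1)] = 1 − 6×64 / (6×35) = 1 − 384/210 ≈ -0.829

-0.829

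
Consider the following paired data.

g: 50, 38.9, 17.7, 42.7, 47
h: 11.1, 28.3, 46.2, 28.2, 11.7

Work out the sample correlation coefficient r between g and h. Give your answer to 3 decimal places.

n = 5, Σg = 196.3, Σh = 125.5, Σg² = 8358.79, Σh² = 3990.67, Σgh = 4227.65
nΣgh − ΣgΣh = 21138.25 − 24635.65 = -3497.4
nΣg² − (Σg)² = 41793.95 − 38533.69 = 3260.26; nΣh² − (Σh)² = 19953.35 − 15750.25 = 4203.1
r = -3497.4 / √(3260.26 × 4203.1) = -3497.4 / 3701.7832 ≈ -0.945

-0.945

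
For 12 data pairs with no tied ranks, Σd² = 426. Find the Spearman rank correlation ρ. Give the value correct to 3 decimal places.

-0.490

ρ = 1 − 6Σd² / [n(n²−1)] = 1 − 6×426 / (12×143)
  = 1 − 2556/1716 = 1 − 1.4895 ≈ -0.490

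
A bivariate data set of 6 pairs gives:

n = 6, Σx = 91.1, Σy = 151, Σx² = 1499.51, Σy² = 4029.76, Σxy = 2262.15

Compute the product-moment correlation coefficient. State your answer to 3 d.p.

-0.187

r = (nΣxy − ΣxΣy) / √[(nΣx² − (Σx)²)(nΣy² − (Σy)²)]
Numerator: 6×2262.15 − 91.1×151 = -183.2
Denominator: √[(8997.06 − 8299.21)(24178.56 − 22801)] = √[697.85 × 1377.56] = 980.4745
r = -183.2 / 980.4745 ≈ -0.187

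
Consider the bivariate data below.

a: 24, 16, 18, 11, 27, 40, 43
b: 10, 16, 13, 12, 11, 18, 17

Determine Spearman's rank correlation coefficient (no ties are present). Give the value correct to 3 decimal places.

0.393

Rank a: 4, 2, 3, 1, 5, 6, 7
Rank b: 1, 5, 4, 3, 2, 7, 6
d = rank(a) − rank(b): 3, -3, -1, -2, 3, -1, 1; Σd² = 34
ρ = 1 − 6Σd² / [n(n²−1)] = 1 − 6×34 / (7×48) = 1 − 204/336 ≈ 0.393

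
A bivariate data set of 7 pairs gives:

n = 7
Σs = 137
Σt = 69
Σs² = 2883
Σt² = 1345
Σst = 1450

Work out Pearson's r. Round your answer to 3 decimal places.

0.272

r = (nΣst − ΣsΣt) / √[(nΣs² − (Σs)²)(nΣt² − (Σt)²)]
Numerator: 7×1450 − 137×69 = 697
Denominator: √[(20181 − 18769)(9415 − 4761)] = √[1412 × 4654] = 2563.4836
r = 697 / 2563.4836 ≈ 0.272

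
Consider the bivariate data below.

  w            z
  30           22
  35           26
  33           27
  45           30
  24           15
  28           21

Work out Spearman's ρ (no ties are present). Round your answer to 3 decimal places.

0.943

Rank w: 3, 5, 4, 6, 1, 2
Rank z: 3, 4, 5, 6, 1, 2
d = rank(w) − rank(z): 0, 1, -1, 0, 0, 0; Σd² = 2
ρ = 1 − 6Σd² / [n(n²−1)] = 1 − 6×2 / (6×35) = 1 − 12/210 ≈ 0.943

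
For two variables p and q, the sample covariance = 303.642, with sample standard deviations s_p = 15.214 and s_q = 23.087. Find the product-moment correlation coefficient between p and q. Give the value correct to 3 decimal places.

0.864

r = Cov(p,q) / (s_p · s_q) = 303.642 / (15.214 × 23.087)
  = 303.642 / 351.2456 ≈ 0.864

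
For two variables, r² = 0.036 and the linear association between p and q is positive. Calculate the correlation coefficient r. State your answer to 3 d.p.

|r| = √0.036 = 0.190
The association is positive, so r = 0.190.

0.190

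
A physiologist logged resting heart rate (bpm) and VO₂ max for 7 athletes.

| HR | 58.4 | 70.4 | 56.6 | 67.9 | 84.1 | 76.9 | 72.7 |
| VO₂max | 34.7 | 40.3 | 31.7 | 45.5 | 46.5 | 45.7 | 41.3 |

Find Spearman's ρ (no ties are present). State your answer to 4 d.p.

0.8929

Rank HR: 2, 4, 1, 3, 7, 6, 5
Rank VO₂max: 2, 3, 1, 5, 7, 6, 4
d = rank(HR) − rank(VO₂max): 0, 1, 0, -2, 0, 0, 1; Σd² = 6
ρ = 1 − 6Σd² / [n(n²−1)] = 1 − 6×6 / (7×48) = 1 − 36/336 ≈ 0.8929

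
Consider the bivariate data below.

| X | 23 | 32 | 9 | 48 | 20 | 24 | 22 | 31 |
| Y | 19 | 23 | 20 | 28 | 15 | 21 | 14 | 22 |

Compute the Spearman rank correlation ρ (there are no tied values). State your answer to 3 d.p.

0.833

Rank X: 4, 7, 1, 8, 2, 5, 3, 6
Rank Y: 3, 7, 4, 8, 2, 5, 1, 6
d = rank(X) − rank(Y): 1, 0, -3, 0, 0, 0, 2, 0; Σd² = 14
ρ = 1 − 6Σd² / [n(n²−1)] = 1 − 6×14 / (8×63) = 1 − 84/504 ≈ 0.833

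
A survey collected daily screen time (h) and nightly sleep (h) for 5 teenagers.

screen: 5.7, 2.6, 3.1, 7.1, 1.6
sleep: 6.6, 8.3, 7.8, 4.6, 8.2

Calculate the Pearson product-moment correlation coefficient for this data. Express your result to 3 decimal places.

-0.952

n = 5, Σx = 20.1, Σy = 35.5, Σx² = 101.83, Σy² = 261.69, Σxy = 129.16
nΣxy − ΣxΣy = 645.8 − 713.55 = -67.75
nΣx² − (Σx)² = 509.15 − 404.01 = 105.14; nΣy² − (Σy)² = 1308.45 − 1260.25 = 48.2
r = -67.75 / √(105.14 × 48.2) = -67.75 / 71.1881 ≈ -0.952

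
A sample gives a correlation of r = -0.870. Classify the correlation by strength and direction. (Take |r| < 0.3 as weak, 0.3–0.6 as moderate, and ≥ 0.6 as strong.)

r = -0.870 < 0 so the relationship is negative.
|r| = 0.870, which falls in the strong range.

strong negative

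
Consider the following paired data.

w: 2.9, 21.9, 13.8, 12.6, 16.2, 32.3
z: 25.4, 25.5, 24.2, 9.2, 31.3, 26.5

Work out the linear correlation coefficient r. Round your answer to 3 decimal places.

n = 6, Σw = 99.7, Σz = 142.1, Σw² = 2142.95, Σz² = 3647.63, Σwz = 2445
nΣwz − ΣwΣz = 14670 − 14167.37 = 502.63
nΣw² − (Σw)² = 12857.7 − 9940.09 = 2917.61; nΣz² − (Σz)² = 21885.78 − 20192.41 = 1693.37
r = 502.63 / √(2917.61 × 1693.37) = 502.63 / 2222.7445 ≈ 0.226

0.226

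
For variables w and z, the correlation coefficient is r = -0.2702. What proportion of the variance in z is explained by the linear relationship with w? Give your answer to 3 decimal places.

r² = (-0.2702)² = 0.073

0.073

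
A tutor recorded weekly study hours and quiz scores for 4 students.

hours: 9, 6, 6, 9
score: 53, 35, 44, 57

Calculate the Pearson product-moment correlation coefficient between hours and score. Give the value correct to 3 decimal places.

0.912

n = 4, Σx = 30, Σy = 189, Σx² = 234, Σy² = 9219, Σxy = 1464
nΣxy − ΣxΣy = 5856 − 5670 = 186
nΣx² − (Σx)² = 936 − 900 = 36; nΣy² − (Σy)² = 36876 − 35721 = 1155
r = 186 / √(36 × 1155) = 186 / 203.9117 ≈ 0.912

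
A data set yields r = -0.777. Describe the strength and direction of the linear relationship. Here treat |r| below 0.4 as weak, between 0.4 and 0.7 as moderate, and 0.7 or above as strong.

strong negative

r = -0.777 < 0 so the relationship is negative.
|r| = 0.777, which falls in the strong range.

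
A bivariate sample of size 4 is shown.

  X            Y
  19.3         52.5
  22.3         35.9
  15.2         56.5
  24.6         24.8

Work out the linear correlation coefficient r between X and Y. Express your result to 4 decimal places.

-0.9496

n = 4, ΣX = 81.4, ΣY = 169.7, ΣX² = 1705.98, ΣY² = 7852.35, ΣXY = 3282.7
nΣXY − ΣXΣY = 13130.8 − 13813.58 = -682.78
nΣX² − (ΣX)² = 6823.92 − 6625.96 = 197.96; nΣY² − (ΣY)² = 31409.4 − 28798.09 = 2611.31
r = -682.78 / √(197.96 × 2611.31) = -682.78 / 718.9819 ≈ -0.9496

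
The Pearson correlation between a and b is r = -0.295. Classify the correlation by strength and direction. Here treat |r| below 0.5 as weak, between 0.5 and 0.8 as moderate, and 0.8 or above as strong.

r = -0.295 < 0 so the relationship is negative.
|r| = 0.295, which falls in the weak range.

weak negative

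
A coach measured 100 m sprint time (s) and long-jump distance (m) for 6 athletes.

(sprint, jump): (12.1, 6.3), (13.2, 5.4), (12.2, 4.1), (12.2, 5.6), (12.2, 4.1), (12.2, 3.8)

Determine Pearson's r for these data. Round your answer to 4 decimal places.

0.1760

n = 6, Σx = 74.1, Σy = 29.3, Σx² = 916.01, Σy² = 148.27, Σxy = 362.23
nΣxy − ΣxΣy = 2173.38 − 2171.13 = 2.25
nΣx² − (Σx)² = 5496.06 − 5490.81 = 5.25; nΣy² − (Σy)² = 889.62 − 858.49 = 31.13
r = 2.25 / √(5.25 × 31.13) = 2.25 / 12.7841 ≈ 0.1760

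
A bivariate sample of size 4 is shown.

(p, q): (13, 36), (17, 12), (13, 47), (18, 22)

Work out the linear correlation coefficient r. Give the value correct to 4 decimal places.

n = 4, Σp = 61, Σq = 117, Σp² = 951, Σq² = 4133, Σpq = 1679
nΣpq − ΣpΣq = 6716 − 7137 = -421
nΣp² − (Σp)² = 3804 − 3721 = 83; nΣq² − (Σq)² = 16532 − 13689 = 2843
r = -421 / √(83 × 2843) = -421 / 485.7664 ≈ -0.8667

-0.8667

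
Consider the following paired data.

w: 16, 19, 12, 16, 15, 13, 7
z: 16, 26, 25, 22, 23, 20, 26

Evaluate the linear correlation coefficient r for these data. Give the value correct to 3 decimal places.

-0.275

n = 7, Σw = 98, Σz = 158, Σw² = 1460, Σz² = 3646, Σwz = 2189
nΣwz − ΣwΣz = 15323 − 15484 = -161
nΣw² − (Σw)² = 10220 − 9604 = 616; nΣz² − (Σz)² = 25522 − 24964 = 558
r = -161 / √(616 × 558) = -161 / 586.2832 ≈ -0.275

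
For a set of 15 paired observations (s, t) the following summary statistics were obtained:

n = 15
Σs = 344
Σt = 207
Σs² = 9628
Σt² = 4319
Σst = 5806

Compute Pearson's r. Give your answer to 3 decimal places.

0.664

r = (nΣst − ΣsΣt) / √[(nΣs² − (Σs)²)(nΣt² − (Σt)²)]
Numerator: 15×5806 − 344×207 = 15882
Denominator: √[(144420 − 118336)(64785 − 42849)] = √[26084 × 21936] = 23920.2555
r = 15882 / 23920.2555 ≈ 0.664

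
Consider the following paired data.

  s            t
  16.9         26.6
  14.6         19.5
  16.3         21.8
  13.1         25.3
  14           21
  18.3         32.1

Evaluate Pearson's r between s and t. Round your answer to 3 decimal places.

n = 6, Σs = 93.2, Σt = 146.3, Σs² = 1466.96, Σt² = 3674.55, Σst = 2302.44
nΣst − ΣsΣt = 13814.64 − 13635.16 = 179.48
nΣs² − (Σs)² = 8801.76 − 8686.24 = 115.52; nΣt² − (Σt)² = 22047.3 − 21403.69 = 643.61
r = 179.48 / √(115.52 × 643.61) = 179.48 / 272.6716 ≈ 0.658

0.658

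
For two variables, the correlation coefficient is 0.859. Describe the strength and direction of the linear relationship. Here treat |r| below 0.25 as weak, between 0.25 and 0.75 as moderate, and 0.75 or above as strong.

r = 0.859 > 0 so the relationship is positive.
|r| = 0.859, which falls in the strong range.

strong positive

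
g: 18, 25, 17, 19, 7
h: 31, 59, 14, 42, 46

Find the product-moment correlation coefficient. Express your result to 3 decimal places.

0.202

n = 5, Σg = 86, Σh = 192, Σg² = 1648, Σh² = 8518, Σgh = 3391
nΣgh − ΣgΣh = 16955 − 16512 = 443
nΣg² − (Σg)² = 8240 − 7396 = 844; nΣh² − (Σh)² = 42590 − 36864 = 5726
r = 443 / √(844 × 5726) = 443 / 2198.3503 ≈ 0.202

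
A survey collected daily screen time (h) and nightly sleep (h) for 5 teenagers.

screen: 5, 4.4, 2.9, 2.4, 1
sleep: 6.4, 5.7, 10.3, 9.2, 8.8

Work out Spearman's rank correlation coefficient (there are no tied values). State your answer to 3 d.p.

Rank screen: 5, 4, 3, 2, 1
Rank sleep: 2, 1, 5, 4, 3
d = rank(screen) − rank(sleep): 3, 3, -2, -2, -2; Σd² = 30
ρ = 1 − 6Σd² / [n(n²−1)] = 1 − 6×30 / (5×24) = 1 − 180/120 ≈ -0.500

-0.500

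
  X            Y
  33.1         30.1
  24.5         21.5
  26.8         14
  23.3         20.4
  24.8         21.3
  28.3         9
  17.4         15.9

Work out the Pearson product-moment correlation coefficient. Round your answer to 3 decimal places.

n = 7, ΣX = 178.2, ΣY = 132.2, ΣX² = 4675.68, ΣY² = 2767.92, ΣXY = 3433.18
nΣXY − ΣXΣY = 24032.26 − 23558.04 = 474.22
nΣX² − (ΣX)² = 32729.76 − 31755.24 = 974.52; nΣY² − (ΣY)² = 19375.44 − 17476.84 = 1898.6
r = 474.22 / √(974.52 × 1898.6) = 474.22 / 1360.2293 ≈ 0.349

0.349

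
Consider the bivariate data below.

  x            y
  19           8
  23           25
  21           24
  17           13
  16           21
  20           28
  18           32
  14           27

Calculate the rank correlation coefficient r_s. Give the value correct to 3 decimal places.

0.071

Rank x: 5, 8, 7, 3, 2, 6, 4, 1
Rank y: 1, 5, 4, 2, 3, 7, 8, 6
d = rank(x) − rank(y): 4, 3, 3, 1, -1, -1, -4, -5; Σd² = 78
ρ = 1 − 6Σd² / [n(n²−1)] = 1 − 6×78 / (8×63) = 1 − 468/504 ≈ 0.071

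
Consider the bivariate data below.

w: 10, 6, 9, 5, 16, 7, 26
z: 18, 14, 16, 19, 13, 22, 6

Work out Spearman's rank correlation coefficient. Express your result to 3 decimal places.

Rank w: 5, 2, 4, 1, 6, 3, 7
Rank z: 5, 3, 4, 6, 2, 7, 1
d = rank(w) − rank(z): 0, -1, 0, -5, 4, -4, 6; Σd² = 94
ρ = 1 − 6Σd² / [n(n²−1)] = 1 − 6×94 / (7×48) = 1 − 564/336 ≈ -0.679

-0.679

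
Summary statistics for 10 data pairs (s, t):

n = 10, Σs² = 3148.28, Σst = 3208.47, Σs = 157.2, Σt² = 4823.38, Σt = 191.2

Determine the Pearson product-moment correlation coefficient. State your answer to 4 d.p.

0.2281

r = (nΣst − ΣsΣt) / √[(nΣs² − (Σs)²)(nΣt² − (Σt)²)]
Numerator: 10×3208.47 − 157.2×191.2 = 2028.06
Denominator: √[(31482.8 − 24711.84)(48233.8 − 36557.44)] = √[6770.96 × 11676.36] = 8891.5784
r = 2028.06 / 8891.5784 ≈ 0.2281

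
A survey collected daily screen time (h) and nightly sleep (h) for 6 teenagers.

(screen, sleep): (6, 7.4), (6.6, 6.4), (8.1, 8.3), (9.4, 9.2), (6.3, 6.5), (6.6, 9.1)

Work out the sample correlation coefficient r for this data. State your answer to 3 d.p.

0.643

n = 6, Σx = 43, Σy = 46.9, Σx² = 316.78, Σy² = 374.31, Σxy = 341.36
nΣxy − ΣxΣy = 2048.16 − 2016.7 = 31.46
nΣx² − (Σx)² = 1900.68 − 1849 = 51.68; nΣy² − (Σy)² = 2245.86 − 2199.61 = 46.25
r = 31.46 / √(51.68 × 46.25) = 31.46 / 48.8897 ≈ 0.643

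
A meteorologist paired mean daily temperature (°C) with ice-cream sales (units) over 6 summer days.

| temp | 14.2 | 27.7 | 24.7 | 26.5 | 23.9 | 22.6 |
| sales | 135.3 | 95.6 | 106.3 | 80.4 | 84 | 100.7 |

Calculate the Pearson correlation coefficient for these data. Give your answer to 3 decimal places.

n = 6, Σx = 139.6, Σy = 602.3, Σx² = 3363.24, Σy² = 62405.79, Σxy = 13609.01
nΣxy − ΣxΣy = 81654.06 − 84081.08 = -2427.02
nΣx² − (Σx)² = 20179.44 − 19488.16 = 691.28; nΣy² − (Σy)² = 374434.74 − 362765.29 = 11669.45
r = -2427.02 / √(691.28 × 11669.45) = -2427.02 / 2840.2214 ≈ -0.855

-0.855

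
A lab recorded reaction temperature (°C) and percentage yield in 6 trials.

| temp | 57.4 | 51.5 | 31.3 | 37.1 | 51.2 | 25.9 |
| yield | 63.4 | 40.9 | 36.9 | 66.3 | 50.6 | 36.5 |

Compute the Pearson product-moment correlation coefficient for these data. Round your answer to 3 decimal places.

0.481

n = 6, Σx = 254.4, Σy = 294.6, Σx² = 11595.36, Σy² = 15342.28, Σxy = 12896.28
nΣxy − ΣxΣy = 77377.68 − 74946.24 = 2431.44
nΣx² − (Σx)² = 69572.16 − 64719.36 = 4852.8; nΣy² − (Σy)² = 92053.68 − 86789.16 = 5264.52
r = 2431.44 / √(4852.8 × 5264.52) = 2431.44 / 5054.4696 ≈ 0.481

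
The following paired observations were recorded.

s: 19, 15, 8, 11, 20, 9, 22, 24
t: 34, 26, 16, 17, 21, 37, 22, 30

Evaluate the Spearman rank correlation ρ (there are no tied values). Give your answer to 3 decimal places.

Rank s: 5, 4, 1, 3, 6, 2, 7, 8
Rank t: 7, 5, 1, 2, 3, 8, 4, 6
d = rank(s) − rank(t): -2, -1, 0, 1, 3, -6, 3, 2; Σd² = 64
ρ = 1 − 6Σd² / [n(n²−1)] = 1 − 6×64 / (8×63) = 1 − 384/504 ≈ 0.238

0.238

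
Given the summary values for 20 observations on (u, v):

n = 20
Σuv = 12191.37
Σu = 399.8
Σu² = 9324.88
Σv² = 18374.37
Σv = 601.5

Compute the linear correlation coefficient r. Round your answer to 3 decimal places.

0.272

r = (nΣuv − ΣuΣv) / √[(nΣu² − (Σu)²)(nΣv² − (Σv)²)]
Numerator: 20×12191.37 − 399.8×601.5 = 3347.7
Denominator: √[(186497.6 − 159840.04)(367487.4 − 361802.25)] = √[26657.56 × 5685.15] = 12310.6550
r = 3347.7 / 12310.6550 ≈ 0.272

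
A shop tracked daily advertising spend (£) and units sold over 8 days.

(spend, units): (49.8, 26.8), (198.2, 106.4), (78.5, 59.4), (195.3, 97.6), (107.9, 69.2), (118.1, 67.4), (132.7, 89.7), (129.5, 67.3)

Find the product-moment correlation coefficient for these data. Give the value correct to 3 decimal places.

n = 8, Σx = 1010, Σy = 583.8, Σx² = 146037.18, Σy² = 47000.1, Σxy = 82192.46
nΣxy − ΣxΣy = 657539.68 − 589638 = 67901.68
nΣx² − (Σx)² = 1168297.44 − 1020100 = 148197.44; nΣy² − (Σy)² = 376000.8 − 340822.44 = 35178.36
r = 67901.68 / √(148197.44 × 35178.36) = 67901.68 / 72203.4826 ≈ 0.940

0.940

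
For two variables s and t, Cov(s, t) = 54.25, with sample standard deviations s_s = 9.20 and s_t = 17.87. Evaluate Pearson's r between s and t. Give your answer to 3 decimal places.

0.330

r = Cov(s,t) / (s_s · s_t) = 54.25 / (9.20 × 17.87)
  = 54.25 / 164.4040 ≈ 0.330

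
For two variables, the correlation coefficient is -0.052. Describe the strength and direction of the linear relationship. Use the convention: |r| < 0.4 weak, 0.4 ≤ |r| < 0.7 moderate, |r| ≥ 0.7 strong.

weak negative

r = -0.052 < 0 so the relationship is negative.
|r| = 0.052, which falls in the weak range.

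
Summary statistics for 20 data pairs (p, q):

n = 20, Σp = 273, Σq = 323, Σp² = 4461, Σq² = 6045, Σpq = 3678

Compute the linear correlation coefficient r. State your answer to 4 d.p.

-0.9370

r = (nΣpq − ΣpΣq) / √[(nΣp² − (Σp)²)(nΣq² − (Σq)²)]
Numerator: 20×3678 − 273×323 = -14619
Denominator: √[(89220 − 74529)(120900 − 104329)] = √[14691 × 16571] = 15602.7101
r = -14619 / 15602.7101 ≈ -0.9370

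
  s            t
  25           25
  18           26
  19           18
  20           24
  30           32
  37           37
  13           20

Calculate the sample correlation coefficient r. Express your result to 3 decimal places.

n = 7, Σs = 162, Σt = 182, Σs² = 4148, Σt² = 4994, Σst = 4504
nΣst − ΣsΣt = 31528 − 29484 = 2044
nΣs² − (Σs)² = 29036 − 26244 = 2792; nΣt² − (Σt)² = 34958 − 33124 = 1834
r = 2044 / √(2792 × 1834) = 2044 / 2262.8584 ≈ 0.903

0.903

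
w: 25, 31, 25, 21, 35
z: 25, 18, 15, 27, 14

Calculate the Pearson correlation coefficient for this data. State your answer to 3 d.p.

-0.746

n = 5, Σw = 137, Σz = 99, Σw² = 3877, Σz² = 2099, Σwz = 2615
nΣwz − ΣwΣz = 13075 − 13563 = -488
nΣw² − (Σw)² = 19385 − 18769 = 616; nΣz² − (Σz)² = 10495 − 9801 = 694
r = -488 / √(616 × 694) = -488 / 653.8379 ≈ -0.746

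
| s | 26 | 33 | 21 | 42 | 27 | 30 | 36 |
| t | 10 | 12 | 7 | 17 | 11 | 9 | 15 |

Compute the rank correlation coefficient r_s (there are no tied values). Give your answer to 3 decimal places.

Rank s: 2, 5, 1, 7, 3, 4, 6
Rank t: 3, 5, 1, 7, 4, 2, 6
d = rank(s) − rank(t): -1, 0, 0, 0, -1, 2, 0; Σd² = 6
ρ = 1 − 6Σd² / [n(n²−1)] = 1 − 6×6 / (7×48) = 1 − 36/336 ≈ 0.893

0.893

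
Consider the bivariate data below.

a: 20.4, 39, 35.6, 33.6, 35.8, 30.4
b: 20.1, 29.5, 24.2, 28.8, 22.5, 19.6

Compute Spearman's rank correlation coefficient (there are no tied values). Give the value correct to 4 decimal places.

Rank a: 1, 6, 4, 3, 5, 2
Rank b: 2, 6, 4, 5, 3, 1
d = rank(a) − rank(b): -1, 0, 0, -2, 2, 1; Σd² = 10
ρ = 1 − 6Σd² / [n(n²−1)] = 1 − 6×10 / (6×35) = 1 − 60/210 ≈ 0.7143

0.7143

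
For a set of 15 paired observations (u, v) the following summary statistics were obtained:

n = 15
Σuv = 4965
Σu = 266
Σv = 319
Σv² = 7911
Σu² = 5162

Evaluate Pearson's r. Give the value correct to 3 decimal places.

r = (nΣuv − ΣuΣv) / √[(nΣu² − (Σu)²)(nΣv² − (Σv)²)]
Numerator: 15×4965 − 266×319 = -10379
Denominator: √[(77430 − 70756)(118665 − 101761)] = √[6674 × 16904] = 10621.5487
r = -10379 / 10621.5487 ≈ -0.977

-0.977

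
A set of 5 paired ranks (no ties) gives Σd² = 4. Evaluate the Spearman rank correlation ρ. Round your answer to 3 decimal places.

0.800

ρ = 1 − 6Σd² / [n(n²−1)] = 1 − 6×4 / (5×24)
  = 1 − 24/120 = 1 − 0.2000 ≈ 0.800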